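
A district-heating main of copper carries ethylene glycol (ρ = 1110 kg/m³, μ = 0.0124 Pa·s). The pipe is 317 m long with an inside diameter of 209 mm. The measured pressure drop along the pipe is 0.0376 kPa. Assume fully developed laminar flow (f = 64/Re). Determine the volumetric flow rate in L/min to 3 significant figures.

Q ≈ 26.9 L/min

For laminar flow, f = 64/Re with Re = ρVD/μ, so Darcy-Weisbach reduces to ΔP = 32μLV/D². Solving for V: V = ΔP·D²/(32μL) = 37.6·(0.209)²/(32·0.0124·317) = 0.01306 m/s.
Check: Re = ρVD/μ = 1110·0.01306·0.209/0.0124 = 244.3 < 2300, so the laminar assumption holds.
Q = V·A = 0.01306·(π/4·0.209²) = 0.000448 m³/s = 26.9 L/min.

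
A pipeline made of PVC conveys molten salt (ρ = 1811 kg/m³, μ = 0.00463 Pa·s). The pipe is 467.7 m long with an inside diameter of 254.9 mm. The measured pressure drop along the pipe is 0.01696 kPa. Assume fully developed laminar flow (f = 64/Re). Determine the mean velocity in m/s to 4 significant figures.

V ≈ 0.01590 m/s

For laminar flow, f = 64/Re with Re = ρVD/μ, so Darcy-Weisbach reduces to ΔP = 32μLV/D². Solving for V: V = ΔP·D²/(32μL) = 16.96·(0.2549)²/(32·0.00463·467.7) = 0.0159 m/s.
Check: Re = ρVD/μ = 1811·0.0159·0.2549/0.00463 = 1586 < 2300, so the laminar assumption holds.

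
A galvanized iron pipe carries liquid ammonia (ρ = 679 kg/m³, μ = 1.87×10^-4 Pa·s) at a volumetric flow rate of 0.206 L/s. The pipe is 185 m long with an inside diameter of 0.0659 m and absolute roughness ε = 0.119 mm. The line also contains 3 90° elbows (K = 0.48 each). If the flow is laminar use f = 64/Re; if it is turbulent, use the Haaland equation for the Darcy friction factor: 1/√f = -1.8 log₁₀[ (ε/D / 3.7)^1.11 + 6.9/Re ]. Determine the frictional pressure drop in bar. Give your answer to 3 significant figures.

ΔP ≈ 0.00109 bar

Q = 0.206 L/s = 0.206/1000 = 0.000206 m³/s.
Cross-sectional area A = πD²/4 = π(0.0659)²/4 = 0.003411 m²; mean velocity V = Q/A = 0.000206/0.003411 = 0.0604 m/s.
Reynolds number Re = ρVD/μ = 679 · 0.0604 · 0.0659 / 0.000187 = 1.445e+04.
Re > 4000 → turbulent. Relative roughness ε/D = 0.000119/0.0659 = 0.00181. Haaland: 1/√f = -1.8 log₁₀[(0.00181/3.7)^1.11 + 6.9/1.445e+04] = -1.8 log₁₀[0.000211 + 0.000477] = 5.692, so f = 0.03087.
Total minor-loss coefficient ΣK = 3·0.48 = 1.44.
ΔP = [f·L/D + ΣK]·(ρV²/2) = [0.03087·185/0.0659 + 1.44]·(679·0.0604²/2) = [86.65 + 1.44]·1.238 = 109.1 Pa.
ΔP = 109.1 Pa = 0.00109 bar.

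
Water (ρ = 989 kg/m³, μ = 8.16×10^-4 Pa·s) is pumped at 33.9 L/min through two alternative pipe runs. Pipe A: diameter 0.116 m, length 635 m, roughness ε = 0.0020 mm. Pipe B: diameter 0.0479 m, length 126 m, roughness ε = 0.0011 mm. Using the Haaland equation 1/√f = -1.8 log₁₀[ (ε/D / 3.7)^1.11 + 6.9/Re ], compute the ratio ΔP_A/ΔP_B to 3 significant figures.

Pipe A: V = Q/A = 0.000565/0.01057 = 0.05346 m/s; Re = 7516; ε/D = 1.72e-05; Haaland → f = 0.03347; ΔP_A = f(L/D)(ρV²/2) = 259 Pa.
Pipe B: V = Q/A = 0.000565/0.001802 = 0.3135 m/s; Re = 1.82e+04; ε/D = 2.3e-05; Haaland → f = 0.0264; ΔP_B = f(L/D)(ρV²/2) = 3375 Pa.
ΔP_A/ΔP_B = 259/3375 = 0.0767.

ΔP_A/ΔP_B ≈ 0.0767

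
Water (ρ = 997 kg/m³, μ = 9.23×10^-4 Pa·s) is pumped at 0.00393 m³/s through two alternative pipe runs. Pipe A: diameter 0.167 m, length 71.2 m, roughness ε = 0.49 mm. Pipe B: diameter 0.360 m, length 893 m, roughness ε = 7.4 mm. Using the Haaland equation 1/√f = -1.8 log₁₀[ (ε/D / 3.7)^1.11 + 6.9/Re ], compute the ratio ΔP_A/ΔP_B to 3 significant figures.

Pipe A: V = Q/A = 0.00393/0.0219 = 0.1794 m/s; Re = 3.237e+04; ε/D = 0.00293; Haaland → f = 0.02939; ΔP_A = f(L/D)(ρV²/2) = 201.1 Pa.
Pipe B: V = Q/A = 0.00393/0.1018 = 0.03861 m/s; Re = 1.501e+04; ε/D = 0.0206; Haaland → f = 0.05167; ΔP_B = f(L/D)(ρV²/2) = 95.25 Pa.
ΔP_A/ΔP_B = 201.1/95.25 = 2.11.

ΔP_A/ΔP_B ≈ 2.11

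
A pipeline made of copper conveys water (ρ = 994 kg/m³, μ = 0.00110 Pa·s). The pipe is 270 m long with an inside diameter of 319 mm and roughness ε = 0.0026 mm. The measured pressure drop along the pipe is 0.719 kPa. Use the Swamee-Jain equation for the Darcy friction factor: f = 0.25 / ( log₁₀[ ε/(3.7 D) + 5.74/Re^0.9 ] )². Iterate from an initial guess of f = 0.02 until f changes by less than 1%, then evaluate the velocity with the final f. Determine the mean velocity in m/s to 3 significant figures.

V ≈ 0.305 m/s

Rearranging Darcy-Weisbach: V = √(2·ΔP·D/(f·L·ρ)). With ε/D = 2.6e-06/0.319 = 8.15e-06, iterate starting from f = 0.02:
  f = 0.02 → V = √(2·719·0.319/(0.02·270·994)) = 0.2923 m/s; Re = ρVD/μ = 8.427e+04; f → 0.01856
  f = 0.01856 → V = 0.3034 m/s; Re = 8.747e+04; f → 0.01842
Converged (Δf/f < 1%). With the final f = 0.01842: V = √(2·719·0.319/(0.01842·270·994)) = 0.3046 m/s.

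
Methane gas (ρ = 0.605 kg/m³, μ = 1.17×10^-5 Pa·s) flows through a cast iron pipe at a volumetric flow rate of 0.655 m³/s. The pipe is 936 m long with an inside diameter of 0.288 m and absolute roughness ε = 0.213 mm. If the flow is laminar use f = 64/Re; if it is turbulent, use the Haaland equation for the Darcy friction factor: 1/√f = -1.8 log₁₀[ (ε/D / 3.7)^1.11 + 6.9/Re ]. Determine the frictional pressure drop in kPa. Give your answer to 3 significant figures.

Cross-sectional area A = πD²/4 = π(0.288)²/4 = 0.06514 m²; mean velocity V = Q/A = 0.655/0.06514 = 10.05 m/s.
Reynolds number Re = ρVD/μ = 0.605 · 10.05 · 0.288 / 1.17e-05 = 1.497e+05.
Re > 4000 → turbulent. Relative roughness ε/D = 0.000213/0.288 = 0.00074. Haaland: 1/√f = -1.8 log₁₀[(0.00074/3.7)^1.11 + 6.9/1.497e+05] = -1.8 log₁₀[7.83e-05 + 4.61e-05] = 7.029, so f = 0.02024.
Darcy-Weisbach: ΔP = f(L/D)(ρV²/2) = 0.02024·(936/0.288)·(0.605·10.05²/2) = 0.02024·3250·30.58 = 2011 Pa.
ΔP = 2011 Pa = 2.01 kPa.

ΔP ≈ 2.01 kPa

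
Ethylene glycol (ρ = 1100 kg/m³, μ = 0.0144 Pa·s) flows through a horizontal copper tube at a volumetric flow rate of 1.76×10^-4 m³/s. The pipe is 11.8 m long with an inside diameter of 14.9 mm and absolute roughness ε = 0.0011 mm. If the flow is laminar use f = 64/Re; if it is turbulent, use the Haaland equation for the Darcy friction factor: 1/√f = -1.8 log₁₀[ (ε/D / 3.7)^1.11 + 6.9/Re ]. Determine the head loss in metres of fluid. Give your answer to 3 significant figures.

Cross-sectional area A = πD²/4 = π(0.0149)²/4 = 0.0001744 m²; mean velocity V = Q/A = 0.000176/0.0001744 = 1.009 m/s.
Reynolds number Re = ρVD/μ = 1100 · 1.009 · 0.0149 / 0.0144 = 1149.
Re < 2300 → laminar flow, so f = 64/Re = 64/1149 = 0.05571 (the turbulent correlation is not needed).
Darcy-Weisbach: ΔP = f(L/D)(ρV²/2) = 0.05571·(11.8/0.0149)·(1100·1.009²/2) = 0.05571·791.9·560.4 = 2.472e+04 Pa.
Head loss h_f = ΔP/(ρg) = 2.472e+04/(1100·9.81) = 2.29 m.

h_f ≈ 2.29 m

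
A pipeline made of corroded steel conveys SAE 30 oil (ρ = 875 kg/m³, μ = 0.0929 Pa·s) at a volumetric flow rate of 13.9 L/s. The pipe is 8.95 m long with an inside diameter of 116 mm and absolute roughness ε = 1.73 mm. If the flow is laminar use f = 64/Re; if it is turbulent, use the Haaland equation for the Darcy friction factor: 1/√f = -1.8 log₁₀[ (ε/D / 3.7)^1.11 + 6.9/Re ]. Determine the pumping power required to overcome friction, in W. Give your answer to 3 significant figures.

Q = 13.9 L/s = 13.9/1000 = 0.0139 m³/s.
Cross-sectional area A = πD²/4 = π(0.116)²/4 = 0.01057 m²; mean velocity V = Q/A = 0.0139/0.01057 = 1.315 m/s.
Reynolds number Re = ρVD/μ = 875 · 1.315 · 0.116 / 0.0929 = 1437.
Re < 2300 → laminar flow, so f = 64/Re = 64/1437 = 0.04454 (the turbulent correlation is not needed).
Darcy-Weisbach: ΔP = f(L/D)(ρV²/2) = 0.04454·(8.95/0.116)·(875·1.315²/2) = 0.04454·77.16·756.8 = 2601 Pa.
Pumping power P = QΔP = 0.0139·2601 = 36.15 W = 36.1 W.

P ≈ 36.1 W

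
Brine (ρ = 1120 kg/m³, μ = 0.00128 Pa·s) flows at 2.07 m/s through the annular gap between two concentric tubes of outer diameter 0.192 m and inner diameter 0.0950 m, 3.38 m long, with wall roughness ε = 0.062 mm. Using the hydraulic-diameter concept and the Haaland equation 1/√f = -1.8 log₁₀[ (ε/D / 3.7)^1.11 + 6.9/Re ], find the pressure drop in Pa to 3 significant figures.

ΔP ≈ 1630 Pa

Hydraulic diameter D_h = 4A/P = D_o - D_i = 0.192 - 0.095 = 0.097 m.
Re = ρVD_h/μ = 1120·2.07·0.097/0.00128 = 1.757e+05.
ε/D_h = 6.2e-05/0.097 = 0.000639; Haaland gives 1/√f = -1.8 log₁₀[6.66e-05+3.93e-05] = 7.155, so f = 0.01953.
ΔP = f(L/D_h)(ρV²/2) = 0.01953·3.38/0.097·2400 = 1633 Pa.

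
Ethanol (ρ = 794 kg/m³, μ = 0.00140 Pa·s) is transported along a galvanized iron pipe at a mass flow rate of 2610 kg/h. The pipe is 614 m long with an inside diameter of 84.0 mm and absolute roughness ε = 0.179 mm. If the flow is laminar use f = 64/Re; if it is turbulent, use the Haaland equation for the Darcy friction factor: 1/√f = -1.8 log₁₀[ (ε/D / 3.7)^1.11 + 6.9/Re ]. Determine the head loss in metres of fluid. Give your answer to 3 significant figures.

ṁ = 2610 kg/h = 2610/3600 = 0.725 kg/s.
A = πD²/4 = π(0.084)²/4 = 0.005542 m²; mean velocity V = ṁ/(ρA) = 0.725/(794 · 0.005542) = 0.1648 m/s.
Reynolds number Re = ρVD/μ = 794 · 0.1648 · 0.084 / 0.0014 = 7849.
Re > 4000 → turbulent. Relative roughness ε/D = 0.000179/0.084 = 0.00213. Haaland: 1/√f = -1.8 log₁₀[(0.00213/3.7)^1.11 + 6.9/7849] = -1.8 log₁₀[0.000254 + 0.000879] = 5.303, so f = 0.03556.
Darcy-Weisbach: ΔP = f(L/D)(ρV²/2) = 0.03556·(614/0.084)·(794·0.1648²/2) = 0.03556·7310·10.78 = 2802 Pa.
Head loss h_f = ΔP/(ρg) = 2802/(794·9.81) = 0.360 m.

h_f ≈ 0.360 m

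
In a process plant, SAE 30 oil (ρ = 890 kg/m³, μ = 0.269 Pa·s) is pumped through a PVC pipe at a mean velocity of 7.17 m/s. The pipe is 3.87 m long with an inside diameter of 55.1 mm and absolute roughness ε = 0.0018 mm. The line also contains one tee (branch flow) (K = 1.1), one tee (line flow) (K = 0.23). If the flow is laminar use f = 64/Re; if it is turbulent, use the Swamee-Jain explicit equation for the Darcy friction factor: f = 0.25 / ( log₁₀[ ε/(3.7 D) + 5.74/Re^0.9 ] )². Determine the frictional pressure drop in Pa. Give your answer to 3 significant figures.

ΔP ≈ 109000 Pa

Reynolds number Re = ρVD/μ = 890 · 7.17 · 0.0551 / 0.269 = 1307.
Re < 2300 → laminar flow, so f = 64/Re = 64/1307 = 0.04896 (the turbulent correlation is not needed).
Total minor-loss coefficient ΣK = 1·1.1 + 1·0.23 = 1.33.
ΔP = [f·L/D + ΣK]·(ρV²/2) = [0.04896·3.87/0.0551 + 1.33]·(890·7.17²/2) = [3.439 + 1.33]·2.288e+04 = 1.091e+05 Pa.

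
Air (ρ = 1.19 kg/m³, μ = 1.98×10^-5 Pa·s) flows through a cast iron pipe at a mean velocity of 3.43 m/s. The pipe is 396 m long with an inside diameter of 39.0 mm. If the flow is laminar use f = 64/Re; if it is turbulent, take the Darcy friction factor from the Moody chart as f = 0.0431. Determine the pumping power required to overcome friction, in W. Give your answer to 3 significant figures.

Reynolds number Re = ρVD/μ = 1.19 · 3.43 · 0.039 / 1.98e-05 = 8040.
Re > 4000 → turbulent; use the Moody-chart value f = 0.0431.
Darcy-Weisbach: ΔP = f(L/D)(ρV²/2) = 0.0431·(396/0.039)·(1.19·3.43²/2) = 0.0431·1.015e+04·7 = 3063 Pa.
Q = V·A = 3.43·0.001195 = 0.004097 m³/s.
Pumping power P = QΔP = 0.004097·3063 = 12.55 W = 12.6 W.

P ≈ 12.6 W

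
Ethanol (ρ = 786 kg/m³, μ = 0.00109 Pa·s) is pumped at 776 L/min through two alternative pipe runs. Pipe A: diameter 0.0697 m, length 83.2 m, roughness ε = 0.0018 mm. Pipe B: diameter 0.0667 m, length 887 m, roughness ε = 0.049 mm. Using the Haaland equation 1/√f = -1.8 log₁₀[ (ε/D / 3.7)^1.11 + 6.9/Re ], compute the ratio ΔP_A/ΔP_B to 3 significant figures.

Pipe A: V = Q/A = 0.01293/0.003816 = 3.39 m/s; Re = 1.704e+05; ε/D = 2.58e-05; Haaland → f = 0.01614; ΔP_A = f(L/D)(ρV²/2) = 8.701e+04 Pa.
Pipe B: V = Q/A = 0.01293/0.003494 = 3.701 m/s; Re = 1.78e+05; ε/D = 0.000735; Haaland → f = 0.01995; ΔP_B = f(L/D)(ρV²/2) = 1.428e+06 Pa.
ΔP_A/ΔP_B = 8.701e+04/1.428e+06 = 0.0609.

ΔP_A/ΔP_B ≈ 0.0609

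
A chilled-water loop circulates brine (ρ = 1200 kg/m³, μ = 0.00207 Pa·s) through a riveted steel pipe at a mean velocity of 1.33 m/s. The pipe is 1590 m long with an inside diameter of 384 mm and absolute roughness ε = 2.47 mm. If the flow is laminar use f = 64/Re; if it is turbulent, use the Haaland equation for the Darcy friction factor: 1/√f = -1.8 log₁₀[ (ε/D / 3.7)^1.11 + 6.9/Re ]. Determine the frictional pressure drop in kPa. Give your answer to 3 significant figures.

ΔP ≈ 146 kPa

Reynolds number Re = ρVD/μ = 1200 · 1.33 · 0.384 / 0.00207 = 2.961e+05.
Re > 4000 → turbulent. Relative roughness ε/D = 0.00247/0.384 = 0.00643. Haaland: 1/√f = -1.8 log₁₀[(0.00643/3.7)^1.11 + 6.9/2.961e+05] = -1.8 log₁₀[0.000864 + 2.33e-05] = 5.493, so f = 0.03314.
Darcy-Weisbach: ΔP = f(L/D)(ρV²/2) = 0.03314·(1590/0.384)·(1200·1.33²/2) = 0.03314·4141·1061 = 1.456e+05 Pa.
ΔP = 1.456e+05 Pa = 146 kPa.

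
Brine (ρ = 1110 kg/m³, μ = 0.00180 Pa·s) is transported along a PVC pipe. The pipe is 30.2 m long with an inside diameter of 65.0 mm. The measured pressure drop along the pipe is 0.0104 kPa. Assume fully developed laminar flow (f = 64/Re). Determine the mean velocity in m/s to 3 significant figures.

For laminar flow, f = 64/Re with Re = ρVD/μ, so Darcy-Weisbach reduces to ΔP = 32μLV/D². Solving for V: V = ΔP·D²/(32μL) = 10.4·(0.065)²/(32·0.0018·30.2) = 0.02526 m/s.
Check: Re = ρVD/μ = 1110·0.02526·0.065/0.0018 = 1012 < 2300, so the laminar assumption holds.

V ≈ 0.0253 m/s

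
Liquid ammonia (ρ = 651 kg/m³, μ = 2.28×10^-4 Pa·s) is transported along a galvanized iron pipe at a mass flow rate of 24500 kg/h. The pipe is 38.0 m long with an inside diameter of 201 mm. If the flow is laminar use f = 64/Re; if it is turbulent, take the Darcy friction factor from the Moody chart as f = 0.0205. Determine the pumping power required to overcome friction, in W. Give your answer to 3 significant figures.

P ≈ 1.43 W

ṁ = 24500 kg/h = 24500/3600 = 6.806 kg/s.
A = πD²/4 = π(0.201)²/4 = 0.03173 m²; mean velocity V = ṁ/(ρA) = 6.806/(651 · 0.03173) = 0.3295 m/s.
Reynolds number Re = ρVD/μ = 651 · 0.3295 · 0.201 / 0.000228 = 1.891e+05.
Re > 4000 → turbulent; use the Moody-chart value f = 0.0205.
Darcy-Weisbach: ΔP = f(L/D)(ρV²/2) = 0.0205·(38/0.201)·(651·0.3295²/2) = 0.0205·189.1·35.33 = 136.9 Pa.
Q = ṁ/ρ = 6.806/651 = 0.01045 m³/s.
Pumping power P = QΔP = 0.01045·136.9 = 1.431 W = 1.43 W.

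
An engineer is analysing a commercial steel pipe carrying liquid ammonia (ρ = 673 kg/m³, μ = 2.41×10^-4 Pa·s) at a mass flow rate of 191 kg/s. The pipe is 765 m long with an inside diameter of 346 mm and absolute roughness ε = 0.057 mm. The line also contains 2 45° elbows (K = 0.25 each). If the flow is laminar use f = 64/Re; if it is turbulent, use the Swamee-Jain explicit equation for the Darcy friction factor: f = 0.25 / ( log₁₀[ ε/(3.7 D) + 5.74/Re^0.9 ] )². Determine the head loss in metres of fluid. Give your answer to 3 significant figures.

A = πD²/4 = π(0.346)²/4 = 0.09402 m²; mean velocity V = ṁ/(ρA) = 191/(673 · 0.09402) = 3.018 m/s.
Reynolds number Re = ρVD/μ = 673 · 3.018 · 0.346 / 0.000241 = 2.916e+06.
Re > 4000 → turbulent. Relative roughness ε/D = 5.7e-05/0.346 = 0.000165. Swamee-Jain: f = 0.25/(log₁₀[0.000165/3.7 + 5.74/2.916e+06^0.9])² = 0.25/(log₁₀[4.45e-05 + 8.72e-06])² = 0.25/(-4.274)² = 0.01369.
Total minor-loss coefficient ΣK = 2·0.25 = 0.5.
ΔP = [f·L/D + ΣK]·(ρV²/2) = [0.01369·765/0.346 + 0.5]·(673·3.018²/2) = [30.26 + 0.5]·3066 = 9.431e+04 Pa.
Head loss h_f = ΔP/(ρg) = 9.431e+04/(673·9.81) = 14.3 m.

h_f ≈ 14.3 m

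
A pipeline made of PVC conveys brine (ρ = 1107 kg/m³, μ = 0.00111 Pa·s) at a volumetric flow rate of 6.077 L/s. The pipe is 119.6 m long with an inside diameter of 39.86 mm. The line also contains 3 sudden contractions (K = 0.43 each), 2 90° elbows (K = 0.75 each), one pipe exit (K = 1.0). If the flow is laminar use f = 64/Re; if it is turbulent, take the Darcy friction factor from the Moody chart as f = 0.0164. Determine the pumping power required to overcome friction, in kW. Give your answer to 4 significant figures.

P ≈ 4.228 kW

Q = 6.077 L/s = 6.077/1000 = 0.006077 m³/s.
Cross-sectional area A = πD²/4 = π(0.03986)²/4 = 0.001248 m²; mean velocity V = Q/A = 0.006077/0.001248 = 4.87 m/s.
Reynolds number Re = ρVD/μ = 1107 · 4.87 · 0.03986 / 0.00111 = 1.936e+05.
Re > 4000 → turbulent; use the Moody-chart value f = 0.0164.
Total minor-loss coefficient ΣK = 3·0.43 + 2·0.75 + 1·1 = 3.79.
ΔP = [f·L/D + ΣK]·(ρV²/2) = [0.0164·119.6/0.03986 + 3.79]·(1107·4.87²/2) = [49.21 + 3.79]·1.313e+04 = 6.957e+05 Pa.
Pumping power P = QΔP = 0.006077·6.957e+05 = 4227.8 W = 4.228 kW.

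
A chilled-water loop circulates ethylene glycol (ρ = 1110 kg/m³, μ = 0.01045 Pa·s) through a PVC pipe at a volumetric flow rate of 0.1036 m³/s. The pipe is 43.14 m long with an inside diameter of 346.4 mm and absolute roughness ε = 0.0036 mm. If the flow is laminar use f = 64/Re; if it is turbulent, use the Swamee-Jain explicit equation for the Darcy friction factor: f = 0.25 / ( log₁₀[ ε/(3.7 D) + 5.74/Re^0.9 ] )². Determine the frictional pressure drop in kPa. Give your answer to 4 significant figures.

Cross-sectional area A = πD²/4 = π(0.3464)²/4 = 0.09424 m²; mean velocity V = Q/A = 0.1036/0.09424 = 1.099 m/s.
Reynolds number Re = ρVD/μ = 1110 · 1.099 · 0.3464 / 0.0104 = 4.045e+04.
Re > 4000 → turbulent. Relative roughness ε/D = 3.6e-06/0.3464 = 1.04e-05. Swamee-Jain: f = 0.25/(log₁₀[1.04e-05/3.7 + 5.74/4.045e+04^0.9])² = 0.25/(log₁₀[2.81e-06 + 0.00041])² = 0.25/(-3.384)² = 0.02183.
Darcy-Weisbach: ΔP = f(L/D)(ρV²/2) = 0.02183·(43.14/0.3464)·(1110·1.099²/2) = 0.02183·124.5·670.7 = 1823 Pa.
ΔP = 1823 Pa = 1.823 kPa.

ΔP ≈ 1.823 kPa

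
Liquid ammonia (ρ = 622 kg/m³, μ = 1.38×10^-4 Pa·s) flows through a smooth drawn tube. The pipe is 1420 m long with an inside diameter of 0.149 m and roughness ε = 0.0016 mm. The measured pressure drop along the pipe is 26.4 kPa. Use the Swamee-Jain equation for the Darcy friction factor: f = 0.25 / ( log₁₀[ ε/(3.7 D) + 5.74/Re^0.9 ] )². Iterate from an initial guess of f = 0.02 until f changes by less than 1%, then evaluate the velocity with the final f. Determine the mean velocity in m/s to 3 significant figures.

V ≈ 0.827 m/s

Rearranging Darcy-Weisbach: V = √(2·ΔP·D/(f·L·ρ)). With ε/D = 1.6e-06/0.149 = 1.07e-05, iterate starting from f = 0.02:
  f = 0.02 → V = √(2·2.64e+04·0.149/(0.02·1420·622)) = 0.6674 m/s; Re = ρVD/μ = 4.482e+05; f → 0.01351
  f = 0.01351 → V = 0.8119 m/s; Re = 5.453e+05; f → 0.01307
  f = 0.01307 → V = 0.8255 m/s; Re = 5.544e+05; f → 0.01304
Converged (Δf/f < 1%). With the final f = 0.01304: V = √(2·2.64e+04·0.149/(0.01304·1420·622)) = 0.8266 m/s.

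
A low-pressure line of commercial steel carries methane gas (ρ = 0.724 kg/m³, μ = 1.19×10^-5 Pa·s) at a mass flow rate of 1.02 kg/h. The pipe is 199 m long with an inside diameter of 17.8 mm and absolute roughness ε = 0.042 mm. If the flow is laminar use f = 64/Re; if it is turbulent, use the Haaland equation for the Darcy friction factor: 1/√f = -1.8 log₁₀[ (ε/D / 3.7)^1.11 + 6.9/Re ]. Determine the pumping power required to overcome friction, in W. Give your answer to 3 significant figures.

P ≈ 0.147 W

ṁ = 1.02 kg/h = 1.02/3600 = 0.0002833 kg/s.
A = πD²/4 = π(0.0178)²/4 = 0.0002488 m²; mean velocity V = ṁ/(ρA) = 0.0002833/(0.724 · 0.0002488) = 1.573 m/s.
Reynolds number Re = ρVD/μ = 0.724 · 1.573 · 0.0178 / 1.19e-05 = 1703.
Re < 2300 → laminar flow, so f = 64/Re = 64/1703 = 0.03758 (the turbulent correlation is not needed).
Darcy-Weisbach: ΔP = f(L/D)(ρV²/2) = 0.03758·(199/0.0178)·(0.724·1.573²/2) = 0.03758·1.118e+04·0.8953 = 376.1 Pa.
Q = ṁ/ρ = 0.0002833/0.724 = 0.0003913 m³/s.
Pumping power P = QΔP = 0.0003913·376.1 = 0.1472 W = 0.147 W.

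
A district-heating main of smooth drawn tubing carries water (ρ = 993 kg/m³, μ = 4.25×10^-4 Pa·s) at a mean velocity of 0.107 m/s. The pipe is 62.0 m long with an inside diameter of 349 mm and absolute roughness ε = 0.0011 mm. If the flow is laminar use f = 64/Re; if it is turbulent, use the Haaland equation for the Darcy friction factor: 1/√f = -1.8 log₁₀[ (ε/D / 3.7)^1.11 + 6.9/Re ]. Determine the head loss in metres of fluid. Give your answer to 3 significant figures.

Reynolds number Re = ρVD/μ = 993 · 0.107 · 0.349 / 0.000425 = 8.725e+04.
Re > 4000 → turbulent. Relative roughness ε/D = 1.1e-06/0.349 = 3.15e-06. Haaland: 1/√f = -1.8 log₁₀[(3.15e-06/3.7)^1.11 + 6.9/8.725e+04] = -1.8 log₁₀[1.83e-07 + 7.91e-05] = 7.382, so f = 0.01835.
Darcy-Weisbach: ΔP = f(L/D)(ρV²/2) = 0.01835·(62/0.349)·(993·0.107²/2) = 0.01835·177.7·5.684 = 18.53 Pa.
Head loss h_f = ΔP/(ρg) = 18.53/(993·9.81) = 0.00190 m.

h_f ≈ 0.00190 m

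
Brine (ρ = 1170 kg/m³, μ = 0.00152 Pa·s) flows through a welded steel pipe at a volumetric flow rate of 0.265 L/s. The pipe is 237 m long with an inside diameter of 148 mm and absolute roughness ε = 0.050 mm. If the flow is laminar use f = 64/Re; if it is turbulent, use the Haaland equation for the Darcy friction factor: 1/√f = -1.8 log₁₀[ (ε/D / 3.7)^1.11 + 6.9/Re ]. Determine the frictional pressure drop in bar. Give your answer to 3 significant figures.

ΔP ≈ 8.11×10^-5 bar

Q = 0.265 L/s = 0.265/1000 = 0.000265 m³/s.
Cross-sectional area A = πD²/4 = π(0.148)²/4 = 0.0172 m²; mean velocity V = Q/A = 0.000265/0.0172 = 0.0154 m/s.
Reynolds number Re = ρVD/μ = 1170 · 0.0154 · 0.148 / 0.00152 = 1755.
Re < 2300 → laminar flow, so f = 64/Re = 64/1755 = 0.03647 (the turbulent correlation is not needed).
Darcy-Weisbach: ΔP = f(L/D)(ρV²/2) = 0.03647·(237/0.148)·(1170·0.0154²/2) = 0.03647·1601·0.1388 = 8.107 Pa.
ΔP = 8.107 Pa = 8.11×10^-5 bar.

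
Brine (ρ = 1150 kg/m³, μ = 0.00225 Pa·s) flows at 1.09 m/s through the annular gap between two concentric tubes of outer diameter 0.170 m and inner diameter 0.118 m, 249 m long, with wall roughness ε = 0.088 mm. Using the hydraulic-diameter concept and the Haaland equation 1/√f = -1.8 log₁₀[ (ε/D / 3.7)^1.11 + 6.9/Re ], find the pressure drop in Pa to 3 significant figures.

ΔP ≈ 89300 Pa

Hydraulic diameter D_h = 4A/P = D_o - D_i = 0.17 - 0.118 = 0.052 m.
Re = ρVD_h/μ = 1150·1.09·0.052/0.00225 = 2.897e+04.
ε/D_h = 8.8e-05/0.052 = 0.00169; Haaland gives 1/√f = -1.8 log₁₀[0.000196+0.000238] = 6.052, so f = 0.02731.
ΔP = f(L/D_h)(ρV²/2) = 0.02731·249/0.052·683.2 = 8.932e+04 Pa.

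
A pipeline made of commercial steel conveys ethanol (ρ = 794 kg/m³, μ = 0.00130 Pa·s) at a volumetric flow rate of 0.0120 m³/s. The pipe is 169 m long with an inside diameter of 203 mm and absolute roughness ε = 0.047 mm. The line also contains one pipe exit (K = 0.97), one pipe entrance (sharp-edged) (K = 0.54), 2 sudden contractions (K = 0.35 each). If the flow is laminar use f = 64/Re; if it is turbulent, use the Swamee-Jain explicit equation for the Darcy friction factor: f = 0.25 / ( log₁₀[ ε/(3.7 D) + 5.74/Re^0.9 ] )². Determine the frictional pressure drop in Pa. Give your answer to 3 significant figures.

Cross-sectional area A = πD²/4 = π(0.203)²/4 = 0.03237 m²; mean velocity V = Q/A = 0.012/0.03237 = 0.3708 m/s.
Reynolds number Re = ρVD/μ = 794 · 0.3708 · 0.203 / 0.0013 = 4.597e+04.
Re > 4000 → turbulent. Relative roughness ε/D = 4.7e-05/0.203 = 0.000232. Swamee-Jain: f = 0.25/(log₁₀[0.000232/3.7 + 5.74/4.597e+04^0.9])² = 0.25/(log₁₀[6.26e-05 + 0.000365])² = 0.25/(-3.369)² = 0.02203.
Total minor-loss coefficient ΣK = 1·0.97 + 1·0.54 + 2·0.35 = 2.21.
ΔP = [f·L/D + ΣK]·(ρV²/2) = [0.02203·169/0.203 + 2.21]·(794·0.3708²/2) = [18.34 + 2.21]·54.57 = 1122 Pa.

ΔP ≈ 1120 Pa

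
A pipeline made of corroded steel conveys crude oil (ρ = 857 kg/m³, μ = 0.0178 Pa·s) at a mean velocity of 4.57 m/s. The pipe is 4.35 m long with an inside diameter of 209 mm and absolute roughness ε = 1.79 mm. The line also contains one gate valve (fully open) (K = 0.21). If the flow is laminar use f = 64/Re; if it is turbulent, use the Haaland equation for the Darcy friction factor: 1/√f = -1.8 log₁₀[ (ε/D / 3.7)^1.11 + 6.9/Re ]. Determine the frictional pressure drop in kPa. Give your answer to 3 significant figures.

ΔP ≈ 8.84 kPa

Reynolds number Re = ρVD/μ = 857 · 4.57 · 0.209 / 0.0178 = 4.599e+04.
Re > 4000 → turbulent. Relative roughness ε/D = 0.00179/0.209 = 0.00856. Haaland: 1/√f = -1.8 log₁₀[(0.00856/3.7)^1.11 + 6.9/4.599e+04] = -1.8 log₁₀[0.00119 + 0.00015] = 5.173, so f = 0.03737.
Total minor-loss coefficient ΣK = 1·0.21 = 0.21.
ΔP = [f·L/D + ΣK]·(ρV²/2) = [0.03737·4.35/0.209 + 0.21]·(857·4.57²/2) = [0.7779 + 0.21]·8949 = 8841 Pa.
ΔP = 8841 Pa = 8.84 kPa.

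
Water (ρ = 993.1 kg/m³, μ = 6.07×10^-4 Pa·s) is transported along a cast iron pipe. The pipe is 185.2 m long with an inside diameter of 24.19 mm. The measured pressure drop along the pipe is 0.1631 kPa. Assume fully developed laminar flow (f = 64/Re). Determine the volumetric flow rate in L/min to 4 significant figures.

For laminar flow, f = 64/Re with Re = ρVD/μ, so Darcy-Weisbach reduces to ΔP = 32μLV/D². Solving for V: V = ΔP·D²/(32μL) = 163.1·(0.02419)²/(32·0.000607·185.2) = 0.02653 m/s.
Check: Re = ρVD/μ = 993.1·0.02653·0.02419/0.000607 = 1050 < 2300, so the laminar assumption holds.
Q = V·A = 0.02653·(π/4·0.02419²) = 1.219e-05 m³/s = 0.7316 L/min.

Q ≈ 0.7316 L/min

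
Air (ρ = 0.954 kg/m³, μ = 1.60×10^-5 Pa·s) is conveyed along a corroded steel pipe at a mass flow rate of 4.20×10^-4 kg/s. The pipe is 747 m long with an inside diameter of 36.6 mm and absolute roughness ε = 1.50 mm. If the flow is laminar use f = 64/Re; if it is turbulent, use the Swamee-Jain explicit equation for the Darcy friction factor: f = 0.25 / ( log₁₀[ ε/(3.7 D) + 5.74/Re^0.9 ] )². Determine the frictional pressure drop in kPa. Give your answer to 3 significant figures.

A = πD²/4 = π(0.0366)²/4 = 0.001052 m²; mean velocity V = ṁ/(ρA) = 0.00042/(0.954 · 0.001052) = 0.4185 m/s.
Reynolds number Re = ρVD/μ = 0.954 · 0.4185 · 0.0366 / 1.6e-05 = 913.2.
Re < 2300 → laminar flow, so f = 64/Re = 64/913.2 = 0.07008 (the turbulent correlation is not needed).
Darcy-Weisbach: ΔP = f(L/D)(ρV²/2) = 0.07008·(747/0.0366)·(0.954·0.4185²/2) = 0.07008·2.041e+04·0.08352 = 119.5 Pa.
ΔP = 119.5 Pa = 0.119 kPa.

ΔP ≈ 0.119 kPa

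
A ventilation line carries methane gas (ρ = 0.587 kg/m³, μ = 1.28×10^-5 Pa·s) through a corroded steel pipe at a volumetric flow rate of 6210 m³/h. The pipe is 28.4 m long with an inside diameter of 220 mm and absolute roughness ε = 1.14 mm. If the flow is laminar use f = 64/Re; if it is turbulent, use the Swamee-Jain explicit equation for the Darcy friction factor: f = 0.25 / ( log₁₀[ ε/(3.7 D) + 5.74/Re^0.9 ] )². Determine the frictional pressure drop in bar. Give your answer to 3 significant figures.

ΔP ≈ 0.0242 bar

Q = 6210 m³/h = 6210/3600 = 1.725 m³/s.
Cross-sectional area A = πD²/4 = π(0.22)²/4 = 0.03801 m²; mean velocity V = Q/A = 1.725/0.03801 = 45.38 m/s.
Reynolds number Re = ρVD/μ = 0.587 · 45.38 · 0.22 / 1.28e-05 = 4.578e+05.
Re > 4000 → turbulent. Relative roughness ε/D = 0.00114/0.22 = 0.00518. Swamee-Jain: f = 0.25/(log₁₀[0.00518/3.7 + 5.74/4.578e+05^0.9])² = 0.25/(log₁₀[0.0014 + 4.62e-05])² = 0.25/(-2.84)² = 0.031.
Darcy-Weisbach: ΔP = f(L/D)(ρV²/2) = 0.031·(28.4/0.22)·(0.587·45.38²/2) = 0.031·129.1·604.4 = 2419 Pa.
ΔP = 2419 Pa = 0.0242 bar.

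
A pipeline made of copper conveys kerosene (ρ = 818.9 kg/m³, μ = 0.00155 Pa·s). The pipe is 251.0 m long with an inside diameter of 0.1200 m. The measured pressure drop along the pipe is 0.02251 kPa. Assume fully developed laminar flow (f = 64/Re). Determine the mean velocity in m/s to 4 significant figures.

For laminar flow, f = 64/Re with Re = ρVD/μ, so Darcy-Weisbach reduces to ΔP = 32μLV/D². Solving for V: V = ΔP·D²/(32μL) = 22.51·(0.12)²/(32·0.00155·251) = 0.02604 m/s.
Check: Re = ρVD/μ = 818.9·0.02604·0.12/0.00155 = 1651 < 2300, so the laminar assumption holds.

V ≈ 0.02604 m/s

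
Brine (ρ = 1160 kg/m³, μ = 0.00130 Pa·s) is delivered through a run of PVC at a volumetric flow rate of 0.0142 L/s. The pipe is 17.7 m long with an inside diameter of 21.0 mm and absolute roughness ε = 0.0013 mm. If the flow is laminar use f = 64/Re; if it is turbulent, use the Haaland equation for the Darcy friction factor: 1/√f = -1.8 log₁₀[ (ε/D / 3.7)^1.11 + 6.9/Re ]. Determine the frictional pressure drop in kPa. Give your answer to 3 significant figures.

Q = 0.0142 L/s = 0.0142/1000 = 1.42e-05 m³/s.
Cross-sectional area A = πD²/4 = π(0.021)²/4 = 0.0003464 m²; mean velocity V = Q/A = 1.42e-05/0.0003464 = 0.041 m/s.
Reynolds number Re = ρVD/μ = 1160 · 0.041 · 0.021 / 0.0013 = 768.2.
Re < 2300 → laminar flow, so f = 64/Re = 64/768.2 = 0.08331 (the turbulent correlation is not needed).
Darcy-Weisbach: ΔP = f(L/D)(ρV²/2) = 0.08331·(17.7/0.021)·(1160·0.041²/2) = 0.08331·842.9·0.9749 = 68.45 Pa.
ΔP = 68.45 Pa = 0.0685 kPa.

ΔP ≈ 0.0685 kPa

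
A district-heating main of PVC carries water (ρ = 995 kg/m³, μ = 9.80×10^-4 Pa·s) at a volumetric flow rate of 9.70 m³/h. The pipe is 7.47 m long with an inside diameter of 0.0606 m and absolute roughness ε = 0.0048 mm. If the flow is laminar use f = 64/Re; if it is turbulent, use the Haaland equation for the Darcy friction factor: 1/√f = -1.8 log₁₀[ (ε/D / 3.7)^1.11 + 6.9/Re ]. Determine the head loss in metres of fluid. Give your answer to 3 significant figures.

h_f ≈ 0.111 m

Q = 9.70 m³/h = 9.70/3600 = 0.002694 m³/s.
Cross-sectional area A = πD²/4 = π(0.0606)²/4 = 0.002884 m²; mean velocity V = Q/A = 0.002694/0.002884 = 0.9342 m/s.
Reynolds number Re = ρVD/μ = 995 · 0.9342 · 0.0606 / 0.00098 = 5.748e+04.
Re > 4000 → turbulent. Relative roughness ε/D = 4.8e-06/0.0606 = 7.92e-05. Haaland: 1/√f = -1.8 log₁₀[(7.92e-05/3.7)^1.11 + 6.9/5.748e+04] = -1.8 log₁₀[6.56e-06 + 0.00012] = 7.016, so f = 0.02032.
Darcy-Weisbach: ΔP = f(L/D)(ρV²/2) = 0.02032·(7.47/0.0606)·(995·0.9342²/2) = 0.02032·123.3·434.2 = 1087 Pa.
Head loss h_f = ΔP/(ρg) = 1087/(995·9.81) = 0.111 m.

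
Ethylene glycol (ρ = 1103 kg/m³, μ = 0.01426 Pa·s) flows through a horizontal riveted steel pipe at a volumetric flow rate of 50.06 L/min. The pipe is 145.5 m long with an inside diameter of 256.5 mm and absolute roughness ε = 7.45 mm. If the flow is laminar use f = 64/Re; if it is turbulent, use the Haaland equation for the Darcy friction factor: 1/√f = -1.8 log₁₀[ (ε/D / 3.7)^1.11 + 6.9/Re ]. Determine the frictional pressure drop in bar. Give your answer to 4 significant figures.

Q = 50.06 L/min = 50.06/60000 = 0.0008343 m³/s.
Cross-sectional area A = πD²/4 = π(0.2565)²/4 = 0.05167 m²; mean velocity V = Q/A = 0.0008343/0.05167 = 0.01615 m/s.
Reynolds number Re = ρVD/μ = 1103 · 0.01615 · 0.2565 / 0.0143 = 320.3.
Re < 2300 → laminar flow, so f = 64/Re = 64/320.3 = 0.1998 (the turbulent correlation is not needed).
Darcy-Weisbach: ΔP = f(L/D)(ρV²/2) = 0.1998·(145.5/0.2565)·(1103·0.01615²/2) = 0.1998·567.3·0.1438 = 16.29 Pa.
ΔP = 16.29 Pa = 1.629×10^-4 bar.

ΔP ≈ 1.629×10^-4 bar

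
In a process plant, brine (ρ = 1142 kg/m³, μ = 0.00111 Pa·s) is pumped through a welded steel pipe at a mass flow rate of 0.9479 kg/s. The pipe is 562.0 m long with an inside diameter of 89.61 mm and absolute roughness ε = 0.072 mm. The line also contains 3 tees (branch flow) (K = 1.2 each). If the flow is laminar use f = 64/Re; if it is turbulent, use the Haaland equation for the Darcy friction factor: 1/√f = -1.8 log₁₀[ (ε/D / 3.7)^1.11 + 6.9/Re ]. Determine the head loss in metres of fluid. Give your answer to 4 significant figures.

h_f ≈ 0.1717 m

A = πD²/4 = π(0.08961)²/4 = 0.006307 m²; mean velocity V = ṁ/(ρA) = 0.9479/(1142 · 0.006307) = 0.1316 m/s.
Reynolds number Re = ρVD/μ = 1142 · 0.1316 · 0.08961 / 0.00111 = 1.213e+04.
Re > 4000 → turbulent. Relative roughness ε/D = 7.2e-05/0.08961 = 0.000803. Haaland: 1/√f = -1.8 log₁₀[(0.000803/3.7)^1.11 + 6.9/1.213e+04] = -1.8 log₁₀[8.59e-05 + 0.000569] = 5.731, so f = 0.03044.
Total minor-loss coefficient ΣK = 3·1.2 = 3.6.
ΔP = [f·L/D + ΣK]·(ρV²/2) = [0.03044·562/0.08961 + 3.6]·(1142·0.1316²/2) = [190.9 + 3.6]·9.891 = 1924 Pa.
Head loss h_f = ΔP/(ρg) = 1924/(1142·9.81) = 0.1717 m.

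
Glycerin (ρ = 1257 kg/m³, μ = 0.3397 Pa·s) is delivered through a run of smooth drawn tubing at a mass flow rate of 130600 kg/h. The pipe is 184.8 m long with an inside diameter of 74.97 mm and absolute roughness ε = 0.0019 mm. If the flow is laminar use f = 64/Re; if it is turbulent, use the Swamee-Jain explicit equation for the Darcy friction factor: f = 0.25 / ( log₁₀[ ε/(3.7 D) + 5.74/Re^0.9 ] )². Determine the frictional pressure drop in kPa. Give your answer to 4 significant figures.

ΔP ≈ 2337 kPa

ṁ = 130600 kg/h = 130600/3600 = 36.28 kg/s.
A = πD²/4 = π(0.07497)²/4 = 0.004414 m²; mean velocity V = ṁ/(ρA) = 36.28/(1257 · 0.004414) = 6.538 m/s.
Reynolds number Re = ρVD/μ = 1257 · 6.538 · 0.07497 / 0.34 = 1814.
Re < 2300 → laminar flow, so f = 64/Re = 64/1814 = 0.03529 (the turbulent correlation is not needed).
Darcy-Weisbach: ΔP = f(L/D)(ρV²/2) = 0.03529·(184.8/0.07497)·(1257·6.538²/2) = 0.03529·2465·2.686e+04 = 2.337e+06 Pa.
ΔP = 2.337e+06 Pa = 2337 kPa.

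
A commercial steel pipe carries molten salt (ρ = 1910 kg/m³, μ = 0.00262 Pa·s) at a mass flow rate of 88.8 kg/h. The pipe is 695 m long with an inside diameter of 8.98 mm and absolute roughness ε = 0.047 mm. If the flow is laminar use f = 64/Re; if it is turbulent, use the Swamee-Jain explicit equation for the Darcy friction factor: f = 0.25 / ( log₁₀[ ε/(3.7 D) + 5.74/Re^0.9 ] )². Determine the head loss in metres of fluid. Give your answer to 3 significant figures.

ṁ = 88.8 kg/h = 88.8/3600 = 0.02467 kg/s.
A = πD²/4 = π(0.00898)²/4 = 6.333e-05 m²; mean velocity V = ṁ/(ρA) = 0.02467/(1910 · 6.333e-05) = 0.2039 m/s.
Reynolds number Re = ρVD/μ = 1910 · 0.2039 · 0.00898 / 0.00262 = 1335.
Re < 2300 → laminar flow, so f = 64/Re = 64/1335 = 0.04794 (the turbulent correlation is not needed).
Darcy-Weisbach: ΔP = f(L/D)(ρV²/2) = 0.04794·(695/0.00898)·(1910·0.2039²/2) = 0.04794·7.739e+04·39.71 = 1.473e+05 Pa.
Head loss h_f = ΔP/(ρg) = 1.473e+05/(1910·9.81) = 7.86 m.

h_f ≈ 7.86 m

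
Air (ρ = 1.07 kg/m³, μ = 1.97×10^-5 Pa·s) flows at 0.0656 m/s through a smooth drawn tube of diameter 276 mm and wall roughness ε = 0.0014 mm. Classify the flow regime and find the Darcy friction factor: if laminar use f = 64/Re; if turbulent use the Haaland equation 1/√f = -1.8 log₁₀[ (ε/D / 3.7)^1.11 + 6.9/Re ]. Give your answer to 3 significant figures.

f ≈ 0.0651

Re = ρVD/μ = 1.07·0.0656·0.276/1.97e-05 = 983.4.
Re < 2300 → laminar, so f = 64/Re = 0.06508 (roughness is irrelevant in laminar flow).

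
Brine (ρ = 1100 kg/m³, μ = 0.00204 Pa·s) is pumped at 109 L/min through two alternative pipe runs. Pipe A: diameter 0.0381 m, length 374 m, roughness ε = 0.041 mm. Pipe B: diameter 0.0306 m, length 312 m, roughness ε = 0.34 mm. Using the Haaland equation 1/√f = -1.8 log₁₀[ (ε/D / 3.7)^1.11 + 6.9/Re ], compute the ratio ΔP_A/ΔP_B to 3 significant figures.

ΔP_A/ΔP_B ≈ 0.251

Pipe A: V = Q/A = 0.001817/0.00114 = 1.593 m/s; Re = 3.274e+04; ε/D = 0.00108; Haaland → f = 0.02545; ΔP_A = f(L/D)(ρV²/2) = 3.489e+05 Pa.
Pipe B: V = Q/A = 0.001817/0.0007354 = 2.47 m/s; Re = 4.076e+04; ε/D = 0.0111; Haaland → f = 0.04064; ΔP_B = f(L/D)(ρV²/2) = 1.391e+06 Pa.
ΔP_A/ΔP_B = 3.489e+05/1.391e+06 = 0.251.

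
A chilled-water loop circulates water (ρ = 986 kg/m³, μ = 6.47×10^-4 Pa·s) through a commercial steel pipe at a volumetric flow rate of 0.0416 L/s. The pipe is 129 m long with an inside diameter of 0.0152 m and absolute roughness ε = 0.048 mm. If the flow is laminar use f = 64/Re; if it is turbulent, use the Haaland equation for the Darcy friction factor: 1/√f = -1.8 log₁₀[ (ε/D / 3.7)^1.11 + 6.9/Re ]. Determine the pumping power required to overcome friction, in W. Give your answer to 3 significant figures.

Q = 0.0416 L/s = 0.0416/1000 = 4.16e-05 m³/s.
Cross-sectional area A = πD²/4 = π(0.0152)²/4 = 0.0001815 m²; mean velocity V = Q/A = 4.16e-05/0.0001815 = 0.2293 m/s.
Reynolds number Re = ρVD/μ = 986 · 0.2293 · 0.0152 / 0.000647 = 5310.
Re > 4000 → turbulent. Relative roughness ε/D = 4.8e-05/0.0152 = 0.00316. Haaland: 1/√f = -1.8 log₁₀[(0.00316/3.7)^1.11 + 6.9/5310] = -1.8 log₁₀[0.000392 + 0.0013] = 4.989, so f = 0.04018.
Darcy-Weisbach: ΔP = f(L/D)(ρV²/2) = 0.04018·(129/0.0152)·(986·0.2293²/2) = 0.04018·8487·25.91 = 8835 Pa.
Pumping power P = QΔP = 4.16e-05·8835 = 0.3675 W = 0.368 W.

P ≈ 0.368 W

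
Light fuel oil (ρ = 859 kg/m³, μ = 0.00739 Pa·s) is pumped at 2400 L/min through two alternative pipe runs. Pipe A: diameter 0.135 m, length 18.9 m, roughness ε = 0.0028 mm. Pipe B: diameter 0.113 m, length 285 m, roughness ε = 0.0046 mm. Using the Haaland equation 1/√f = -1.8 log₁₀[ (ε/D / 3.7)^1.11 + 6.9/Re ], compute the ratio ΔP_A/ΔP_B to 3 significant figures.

ΔP_A/ΔP_B ≈ 0.0283

Pipe A: V = Q/A = 0.04/0.01431 = 2.794 m/s; Re = 4.385e+04; ε/D = 2.07e-05; Haaland → f = 0.02138; ΔP_A = f(L/D)(ρV²/2) = 1.004e+04 Pa.
Pipe B: V = Q/A = 0.04/0.01003 = 3.989 m/s; Re = 5.239e+04; ε/D = 4.07e-05; Haaland → f = 0.02061; ΔP_B = f(L/D)(ρV²/2) = 3.551e+05 Pa.
ΔP_A/ΔP_B = 1.004e+04/3.551e+05 = 0.0283.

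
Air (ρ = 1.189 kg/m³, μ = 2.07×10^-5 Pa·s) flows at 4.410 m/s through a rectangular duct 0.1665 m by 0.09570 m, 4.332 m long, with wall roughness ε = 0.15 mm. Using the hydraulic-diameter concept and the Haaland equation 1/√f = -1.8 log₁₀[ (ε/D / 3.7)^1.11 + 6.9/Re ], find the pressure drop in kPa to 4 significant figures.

Hydraulic diameter D_h = 4A/P = 4·(0.1665·0.0957)/(2·(0.1665+0.0957)) = 0.06374/0.5244 = 0.1215 m.
Re = ρVD_h/μ = 1.189·4.41·0.1215/2.07e-05 = 3.079e+04.
ε/D_h = 0.00015/0.1215 = 0.00123; Haaland gives 1/√f = -1.8 log₁₀[0.000138+0.000224] = 6.193, so f = 0.02607.
ΔP = f(L/D_h)(ρV²/2) = 0.02607·4.332/0.1215·11.56 = 10.74 Pa.
ΔP = 0.01074 kPa.

ΔP ≈ 0.01074 kPa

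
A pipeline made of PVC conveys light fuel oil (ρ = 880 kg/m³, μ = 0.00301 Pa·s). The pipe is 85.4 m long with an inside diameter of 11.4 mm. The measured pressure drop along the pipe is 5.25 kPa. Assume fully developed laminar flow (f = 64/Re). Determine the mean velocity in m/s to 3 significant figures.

V ≈ 0.0829 m/s

For laminar flow, f = 64/Re with Re = ρVD/μ, so Darcy-Weisbach reduces to ΔP = 32μLV/D². Solving for V: V = ΔP·D²/(32μL) = 5250·(0.0114)²/(32·0.00301·85.4) = 0.08295 m/s.
Check: Re = ρVD/μ = 880·0.08295·0.0114/0.00301 = 276.4 < 2300, so the laminar assumption holds.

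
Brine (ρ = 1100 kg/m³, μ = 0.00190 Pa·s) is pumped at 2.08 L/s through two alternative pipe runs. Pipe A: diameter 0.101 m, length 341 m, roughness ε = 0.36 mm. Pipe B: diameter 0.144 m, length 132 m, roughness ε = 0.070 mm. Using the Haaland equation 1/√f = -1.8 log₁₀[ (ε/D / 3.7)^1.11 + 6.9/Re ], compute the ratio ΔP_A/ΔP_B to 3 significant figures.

Pipe A: V = Q/A = 0.00208/0.008012 = 0.2596 m/s; Re = 1.518e+04; ε/D = 0.00356; Haaland → f = 0.03331; ΔP_A = f(L/D)(ρV²/2) = 4168 Pa.
Pipe B: V = Q/A = 0.00208/0.01629 = 0.1277 m/s; Re = 1.065e+04; ε/D = 0.000486; Haaland → f = 0.03097; ΔP_B = f(L/D)(ρV²/2) = 254.7 Pa.
ΔP_A/ΔP_B = 4168/254.7 = 16.4.

ΔP_A/ΔP_B ≈ 16.4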